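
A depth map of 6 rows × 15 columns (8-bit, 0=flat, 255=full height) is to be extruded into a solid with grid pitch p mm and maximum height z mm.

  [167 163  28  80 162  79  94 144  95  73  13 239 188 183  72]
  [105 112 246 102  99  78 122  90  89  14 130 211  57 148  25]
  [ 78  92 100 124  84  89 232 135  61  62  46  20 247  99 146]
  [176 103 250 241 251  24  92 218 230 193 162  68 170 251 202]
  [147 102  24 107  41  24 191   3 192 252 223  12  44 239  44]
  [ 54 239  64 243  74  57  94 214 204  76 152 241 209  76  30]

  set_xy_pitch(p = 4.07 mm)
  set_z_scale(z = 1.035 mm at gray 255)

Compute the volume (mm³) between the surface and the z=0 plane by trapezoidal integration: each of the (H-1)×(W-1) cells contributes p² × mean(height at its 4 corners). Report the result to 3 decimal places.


597.055

height_mm = gray/255 × 1.035; cell vol = 4.07² × mean(4 corners)
unit = 4.07² × 1.035 / (4×255) = 0.0168085 mm³ per gray-sum
row 0: Σ corner-gray over 14 cells = 6447  → 108.3644
row 1: Σ corner-gray over 14 cells = 6132  → 103.0697
row 2: Σ corner-gray over 14 cells = 7890  → 132.6191
row 3: Σ corner-gray over 14 cells = 7983  → 134.1823
row 4: Σ corner-gray over 14 cells = 7069  → 118.8193
Σ rows: total corner-gray = 35521  → 597.0548 mm³


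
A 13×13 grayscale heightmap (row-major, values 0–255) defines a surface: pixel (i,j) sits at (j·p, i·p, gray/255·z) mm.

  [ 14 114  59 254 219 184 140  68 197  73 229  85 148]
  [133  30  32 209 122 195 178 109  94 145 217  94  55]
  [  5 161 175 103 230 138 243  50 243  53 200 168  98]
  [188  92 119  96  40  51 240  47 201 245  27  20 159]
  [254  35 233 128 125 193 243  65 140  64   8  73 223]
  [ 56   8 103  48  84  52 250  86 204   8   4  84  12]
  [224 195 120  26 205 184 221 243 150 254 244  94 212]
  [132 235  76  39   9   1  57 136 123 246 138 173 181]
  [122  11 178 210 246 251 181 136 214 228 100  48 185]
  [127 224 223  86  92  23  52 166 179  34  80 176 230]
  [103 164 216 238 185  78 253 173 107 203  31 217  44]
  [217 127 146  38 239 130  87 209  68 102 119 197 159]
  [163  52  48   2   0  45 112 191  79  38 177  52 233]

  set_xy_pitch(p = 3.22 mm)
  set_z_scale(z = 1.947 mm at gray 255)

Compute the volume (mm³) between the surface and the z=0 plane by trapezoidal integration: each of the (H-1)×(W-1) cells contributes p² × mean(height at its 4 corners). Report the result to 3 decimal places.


1515.787

height_mm = gray/255 × 1.947; cell vol = 3.22² × mean(4 corners)
unit = 3.22² × 1.947 / (4×255) = 0.0197914 mm³ per gray-sum
row 0: Σ corner-gray over 12 cells = 6444  → 127.5361
row 1: Σ corner-gray over 12 cells = 6669  → 131.9892
row 2: Σ corner-gray over 12 cells = 6334  → 125.3590
row 3: Σ corner-gray over 12 cells = 5794  → 114.6716
row 4: Σ corner-gray over 12 cells = 5021  → 99.3728
row 5: Σ corner-gray over 12 cells = 6238  → 123.4590
row 6: Σ corner-gray over 12 cells = 7087  → 140.2620
row 7: Σ corner-gray over 12 cells = 6692  → 132.4444
row 8: Σ corner-gray over 12 cells = 6940  → 137.3526
row 9: Σ corner-gray over 12 cells = 6904  → 136.6401
row 10: Σ corner-gray over 12 cells = 7177  → 142.0432
row 11: Σ corner-gray over 12 cells = 5288  → 104.6572
Σ rows: total corner-gray = 76588  → 1515.7873 mm³


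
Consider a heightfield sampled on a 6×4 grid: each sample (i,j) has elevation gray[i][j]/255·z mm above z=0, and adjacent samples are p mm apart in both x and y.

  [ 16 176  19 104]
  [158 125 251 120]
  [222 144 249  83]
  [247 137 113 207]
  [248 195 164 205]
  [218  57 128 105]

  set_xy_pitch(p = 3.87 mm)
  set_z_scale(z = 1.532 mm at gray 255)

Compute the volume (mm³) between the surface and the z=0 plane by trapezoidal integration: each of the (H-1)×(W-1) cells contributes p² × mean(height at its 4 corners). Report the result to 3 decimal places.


218.086

height_mm = gray/255 × 1.532; cell vol = 3.87² × mean(4 corners)
unit = 3.87² × 1.532 / (4×255) = 0.0224947 mm³ per gray-sum
row 0: Σ corner-gray over 3 cells = 1540  → 34.6419
row 1: Σ corner-gray over 3 cells = 2121  → 47.7113
row 2: Σ corner-gray over 3 cells = 2045  → 46.0017
row 3: Σ corner-gray over 3 cells = 2125  → 47.8013
row 4: Σ corner-gray over 3 cells = 1864  → 41.9302
Σ rows: total corner-gray = 9695  → 218.0863 mm³


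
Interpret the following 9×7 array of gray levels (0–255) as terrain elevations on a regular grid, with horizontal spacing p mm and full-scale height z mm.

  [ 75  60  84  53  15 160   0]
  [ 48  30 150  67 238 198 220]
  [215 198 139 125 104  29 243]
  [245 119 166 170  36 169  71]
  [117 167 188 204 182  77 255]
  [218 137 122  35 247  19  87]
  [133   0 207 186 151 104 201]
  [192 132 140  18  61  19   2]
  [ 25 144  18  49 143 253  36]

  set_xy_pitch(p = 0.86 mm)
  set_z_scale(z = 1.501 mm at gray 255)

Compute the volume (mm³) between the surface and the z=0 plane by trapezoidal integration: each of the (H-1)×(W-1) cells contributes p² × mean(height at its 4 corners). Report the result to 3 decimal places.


height_mm = gray/255 × 1.501; cell vol = 0.86² × mean(4 corners)
unit = 0.86² × 1.501 / (4×255) = 0.00108837 mm³ per gray-sum
row 0: Σ corner-gray over 6 cells = 2453  → 2.6698
row 1: Σ corner-gray over 6 cells = 3282  → 3.5720
row 2: Σ corner-gray over 6 cells = 3284  → 3.5742
row 3: Σ corner-gray over 6 cells = 3644  → 3.9660
row 4: Σ corner-gray over 6 cells = 3433  → 3.7364
row 5: Σ corner-gray over 6 cells = 3055  → 3.3250
row 6: Σ corner-gray over 6 cells = 2564  → 2.7906
row 7: Σ corner-gray over 6 cells = 2209  → 2.4042
Σ rows: total corner-gray = 23924  → 26.0382 mm³

26.038


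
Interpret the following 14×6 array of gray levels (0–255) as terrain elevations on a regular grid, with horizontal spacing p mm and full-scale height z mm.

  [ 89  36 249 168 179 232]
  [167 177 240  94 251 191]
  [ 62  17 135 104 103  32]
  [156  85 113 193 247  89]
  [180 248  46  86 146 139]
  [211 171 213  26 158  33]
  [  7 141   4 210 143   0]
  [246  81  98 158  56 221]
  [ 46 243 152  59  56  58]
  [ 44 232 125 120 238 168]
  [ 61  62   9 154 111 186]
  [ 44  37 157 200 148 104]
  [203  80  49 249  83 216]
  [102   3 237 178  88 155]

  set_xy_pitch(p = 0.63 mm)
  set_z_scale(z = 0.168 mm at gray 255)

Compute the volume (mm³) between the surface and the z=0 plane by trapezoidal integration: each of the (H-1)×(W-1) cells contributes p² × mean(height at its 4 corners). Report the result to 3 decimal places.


height_mm = gray/255 × 0.168; cell vol = 0.63² × mean(4 corners)
unit = 0.63² × 0.168 / (4×255) = 6.53718e-05 mm³ per gray-sum
row 0: Σ corner-gray over 5 cells = 3467  → 0.2266
row 1: Σ corner-gray over 5 cells = 2694  → 0.1761
row 2: Σ corner-gray over 5 cells = 2333  → 0.1525
row 3: Σ corner-gray over 5 cells = 2892  → 0.1891
row 4: Σ corner-gray over 5 cells = 2751  → 0.1798
row 5: Σ corner-gray over 5 cells = 2383  → 0.1558
row 6: Σ corner-gray over 5 cells = 2256  → 0.1475
row 7: Σ corner-gray over 5 cells = 2377  → 0.1554
row 8: Σ corner-gray over 5 cells = 2766  → 0.1808
row 9: Σ corner-gray over 5 cells = 2561  → 0.1674
row 10: Σ corner-gray over 5 cells = 2151  → 0.1406
row 11: Σ corner-gray over 5 cells = 2573  → 0.1682
row 12: Σ corner-gray over 5 cells = 2610  → 0.1706
Σ rows: total corner-gray = 33814  → 2.2105 mm³

2.210


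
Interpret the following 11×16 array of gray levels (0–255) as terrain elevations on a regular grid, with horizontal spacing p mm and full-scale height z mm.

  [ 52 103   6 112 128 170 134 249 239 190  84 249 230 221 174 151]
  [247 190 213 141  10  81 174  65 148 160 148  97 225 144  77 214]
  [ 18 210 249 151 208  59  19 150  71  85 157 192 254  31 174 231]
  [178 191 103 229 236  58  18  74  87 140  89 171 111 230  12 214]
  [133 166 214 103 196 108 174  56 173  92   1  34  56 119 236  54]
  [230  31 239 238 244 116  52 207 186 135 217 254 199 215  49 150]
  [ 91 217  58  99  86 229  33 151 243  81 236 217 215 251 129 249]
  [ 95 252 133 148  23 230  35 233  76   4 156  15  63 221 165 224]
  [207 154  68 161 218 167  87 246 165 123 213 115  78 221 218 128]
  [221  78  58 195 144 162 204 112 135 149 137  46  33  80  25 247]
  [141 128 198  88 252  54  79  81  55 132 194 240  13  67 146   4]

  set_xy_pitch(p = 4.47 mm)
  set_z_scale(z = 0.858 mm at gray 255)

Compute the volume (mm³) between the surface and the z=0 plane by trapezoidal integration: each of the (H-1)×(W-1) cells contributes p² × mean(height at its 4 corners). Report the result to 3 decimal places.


1424.836

height_mm = gray/255 × 0.858; cell vol = 4.47² × mean(4 corners)
unit = 4.47² × 0.858 / (4×255) = 0.0168075 mm³ per gray-sum
row 0: Σ corner-gray over 15 cells = 8988  → 151.0655
row 1: Σ corner-gray over 15 cells = 8476  → 142.4601
row 2: Σ corner-gray over 15 cells = 8159  → 137.1321
row 3: Σ corner-gray over 15 cells = 7533  → 126.6106
row 4: Σ corner-gray over 15 cells = 8787  → 147.6872
row 5: Σ corner-gray over 15 cells = 9974  → 167.6376
row 6: Σ corner-gray over 15 cells = 8657  → 145.5022
row 7: Σ corner-gray over 15 cells = 8630  → 145.0484
row 8: Σ corner-gray over 15 cells = 8387  → 140.9642
row 9: Σ corner-gray over 15 cells = 7183  → 120.7280
Σ rows: total corner-gray = 84774  → 1424.8359 mm³


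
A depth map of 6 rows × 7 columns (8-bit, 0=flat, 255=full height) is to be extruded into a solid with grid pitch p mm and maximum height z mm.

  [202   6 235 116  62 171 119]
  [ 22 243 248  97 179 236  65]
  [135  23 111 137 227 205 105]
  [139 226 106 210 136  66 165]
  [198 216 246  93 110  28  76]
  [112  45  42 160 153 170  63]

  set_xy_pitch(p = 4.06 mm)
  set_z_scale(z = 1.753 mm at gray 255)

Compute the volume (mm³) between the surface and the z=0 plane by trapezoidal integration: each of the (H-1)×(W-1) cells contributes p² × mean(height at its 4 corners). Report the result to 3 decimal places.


height_mm = gray/255 × 1.753; cell vol = 4.06² × mean(4 corners)
unit = 4.06² × 1.753 / (4×255) = 0.0283292 mm³ per gray-sum
row 0: Σ corner-gray over 6 cells = 3594  → 101.8150
row 1: Σ corner-gray over 6 cells = 3739  → 105.9228
row 2: Σ corner-gray over 6 cells = 3438  → 97.3957
row 3: Σ corner-gray over 6 cells = 3452  → 97.7923
row 4: Σ corner-gray over 6 cells = 2975  → 84.2793
Σ rows: total corner-gray = 17198  → 487.2050 mm³

487.205


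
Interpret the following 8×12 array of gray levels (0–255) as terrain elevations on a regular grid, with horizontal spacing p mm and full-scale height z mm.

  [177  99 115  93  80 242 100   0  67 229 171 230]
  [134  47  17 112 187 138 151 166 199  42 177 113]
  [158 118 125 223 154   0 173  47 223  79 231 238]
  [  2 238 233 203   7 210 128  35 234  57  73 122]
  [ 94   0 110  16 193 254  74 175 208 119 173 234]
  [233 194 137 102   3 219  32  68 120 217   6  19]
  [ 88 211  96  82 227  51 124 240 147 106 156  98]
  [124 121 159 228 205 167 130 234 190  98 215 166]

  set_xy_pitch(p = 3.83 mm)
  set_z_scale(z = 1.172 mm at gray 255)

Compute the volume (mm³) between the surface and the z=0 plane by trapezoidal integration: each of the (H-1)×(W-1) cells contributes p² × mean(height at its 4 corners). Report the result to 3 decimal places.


694.369

height_mm = gray/255 × 1.172; cell vol = 3.83² × mean(4 corners)
unit = 3.83² × 1.172 / (4×255) = 0.0168549 mm³ per gray-sum
row 0: Σ corner-gray over 11 cells = 5518  → 93.0051
row 1: Σ corner-gray over 11 cells = 5861  → 98.7863
row 2: Σ corner-gray over 11 cells = 6102  → 102.8483
row 3: Σ corner-gray over 11 cells = 5932  → 99.9830
row 4: Σ corner-gray over 11 cells = 5420  → 91.3533
row 5: Σ corner-gray over 11 cells = 5514  → 92.9377
row 6: Σ corner-gray over 11 cells = 6850  → 115.4557
Σ rows: total corner-gray = 41197  → 694.3694 mm³


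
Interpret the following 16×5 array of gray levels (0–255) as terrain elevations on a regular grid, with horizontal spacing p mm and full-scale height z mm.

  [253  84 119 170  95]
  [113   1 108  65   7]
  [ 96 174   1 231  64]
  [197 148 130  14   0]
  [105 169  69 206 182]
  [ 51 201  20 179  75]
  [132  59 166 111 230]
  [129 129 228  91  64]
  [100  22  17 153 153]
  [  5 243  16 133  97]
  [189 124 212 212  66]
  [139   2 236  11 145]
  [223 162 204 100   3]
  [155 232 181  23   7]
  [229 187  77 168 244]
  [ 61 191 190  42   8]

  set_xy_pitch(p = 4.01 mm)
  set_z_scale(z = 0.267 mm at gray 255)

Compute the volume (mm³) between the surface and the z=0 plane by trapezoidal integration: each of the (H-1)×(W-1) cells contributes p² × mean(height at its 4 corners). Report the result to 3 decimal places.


123.199

height_mm = gray/255 × 0.267; cell vol = 4.01² × mean(4 corners)
unit = 4.01² × 0.267 / (4×255) = 0.0042092 mm³ per gray-sum
row 0: Σ corner-gray over 4 cells = 1562  → 6.5748
row 1: Σ corner-gray over 4 cells = 1440  → 6.0613
row 2: Σ corner-gray over 4 cells = 1753  → 7.3787
row 3: Σ corner-gray over 4 cells = 1956  → 8.2332
row 4: Σ corner-gray over 4 cells = 2101  → 8.8435
row 5: Σ corner-gray over 4 cells = 1960  → 8.2500
row 6: Σ corner-gray over 4 cells = 2123  → 8.9361
row 7: Σ corner-gray over 4 cells = 1726  → 7.2651
row 8: Σ corner-gray over 4 cells = 1523  → 6.4106
row 9: Σ corner-gray over 4 cells = 2237  → 9.4160
row 10: Σ corner-gray over 4 cells = 2133  → 8.9782
row 11: Σ corner-gray over 4 cells = 1940  → 8.1659
row 12: Σ corner-gray over 4 cells = 2192  → 9.2266
row 13: Σ corner-gray over 4 cells = 2371  → 9.9800
row 14: Σ corner-gray over 4 cells = 2252  → 9.4791
Σ rows: total corner-gray = 29269  → 123.1992 mm³


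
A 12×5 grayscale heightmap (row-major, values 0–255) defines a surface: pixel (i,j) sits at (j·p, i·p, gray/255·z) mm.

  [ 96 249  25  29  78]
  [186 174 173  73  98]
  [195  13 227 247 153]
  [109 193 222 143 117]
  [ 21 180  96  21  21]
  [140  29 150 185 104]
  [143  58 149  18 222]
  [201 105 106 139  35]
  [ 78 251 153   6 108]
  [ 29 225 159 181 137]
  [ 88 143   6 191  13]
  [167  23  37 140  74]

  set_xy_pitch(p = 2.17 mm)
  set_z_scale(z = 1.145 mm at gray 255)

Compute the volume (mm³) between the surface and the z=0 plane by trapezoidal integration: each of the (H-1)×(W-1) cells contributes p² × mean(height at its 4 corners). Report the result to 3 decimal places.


height_mm = gray/255 × 1.145; cell vol = 2.17² × mean(4 corners)
unit = 2.17² × 1.145 / (4×255) = 0.00528597 mm³ per gray-sum
row 0: Σ corner-gray over 4 cells = 1904  → 10.0645
row 1: Σ corner-gray over 4 cells = 2446  → 12.9295
row 2: Σ corner-gray over 4 cells = 2664  → 14.0818
row 3: Σ corner-gray over 4 cells = 1978  → 10.4557
row 4: Σ corner-gray over 4 cells = 1608  → 8.4998
row 5: Σ corner-gray over 4 cells = 1787  → 9.4460
row 6: Σ corner-gray over 4 cells = 1751  → 9.2557
row 7: Σ corner-gray over 4 cells = 1942  → 10.2654
row 8: Σ corner-gray over 4 cells = 2302  → 12.1683
row 9: Σ corner-gray over 4 cells = 2077  → 10.9790
row 10: Σ corner-gray over 4 cells = 1422  → 7.5167
Σ rows: total corner-gray = 21881  → 115.6623 mm³

115.662


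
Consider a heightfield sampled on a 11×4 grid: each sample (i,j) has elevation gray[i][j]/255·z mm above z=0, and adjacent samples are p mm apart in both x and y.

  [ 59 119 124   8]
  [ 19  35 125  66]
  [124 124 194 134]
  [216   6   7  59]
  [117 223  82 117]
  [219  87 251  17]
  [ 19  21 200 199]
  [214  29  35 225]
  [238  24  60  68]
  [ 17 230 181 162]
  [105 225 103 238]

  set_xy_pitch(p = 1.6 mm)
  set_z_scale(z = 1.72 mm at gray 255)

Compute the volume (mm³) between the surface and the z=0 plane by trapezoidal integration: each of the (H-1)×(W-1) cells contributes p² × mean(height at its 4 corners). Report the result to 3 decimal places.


height_mm = gray/255 × 1.72; cell vol = 1.6² × mean(4 corners)
unit = 1.6² × 1.72 / (4×255) = 0.00431686 mm³ per gray-sum
row 0: Σ corner-gray over 3 cells = 958  → 4.1356
row 1: Σ corner-gray over 3 cells = 1299  → 5.6076
row 2: Σ corner-gray over 3 cells = 1195  → 5.1587
row 3: Σ corner-gray over 3 cells = 1145  → 4.9428
row 4: Σ corner-gray over 3 cells = 1756  → 7.5804
row 5: Σ corner-gray over 3 cells = 1572  → 6.7861
row 6: Σ corner-gray over 3 cells = 1227  → 5.2968
row 7: Σ corner-gray over 3 cells = 1041  → 4.4939
row 8: Σ corner-gray over 3 cells = 1475  → 6.3674
row 9: Σ corner-gray over 3 cells = 2000  → 8.6337
Σ rows: total corner-gray = 13668  → 59.0029 mm³

59.003


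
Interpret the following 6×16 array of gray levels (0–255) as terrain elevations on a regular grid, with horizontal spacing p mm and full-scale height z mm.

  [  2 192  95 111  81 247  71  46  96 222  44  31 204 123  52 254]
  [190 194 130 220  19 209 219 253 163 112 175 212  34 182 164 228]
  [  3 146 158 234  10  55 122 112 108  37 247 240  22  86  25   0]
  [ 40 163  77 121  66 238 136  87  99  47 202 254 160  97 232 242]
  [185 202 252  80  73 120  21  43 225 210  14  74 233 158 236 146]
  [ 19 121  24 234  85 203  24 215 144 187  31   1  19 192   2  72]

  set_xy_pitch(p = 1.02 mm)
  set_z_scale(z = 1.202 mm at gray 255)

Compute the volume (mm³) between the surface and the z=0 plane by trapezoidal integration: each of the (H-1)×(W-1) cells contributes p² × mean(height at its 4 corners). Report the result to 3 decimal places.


48.847

height_mm = gray/255 × 1.202; cell vol = 1.02² × mean(4 corners)
unit = 1.02² × 1.202 / (4×255) = 0.00122604 mm³ per gray-sum
row 0: Σ corner-gray over 15 cells = 8476  → 10.3919
row 1: Σ corner-gray over 15 cells = 8197  → 10.0498
row 2: Σ corner-gray over 15 cells = 7447  → 9.1303
row 3: Σ corner-gray over 15 cells = 8453  → 10.3637
row 4: Σ corner-gray over 15 cells = 7268  → 8.9109
Σ rows: total corner-gray = 39841  → 48.8467 mm³


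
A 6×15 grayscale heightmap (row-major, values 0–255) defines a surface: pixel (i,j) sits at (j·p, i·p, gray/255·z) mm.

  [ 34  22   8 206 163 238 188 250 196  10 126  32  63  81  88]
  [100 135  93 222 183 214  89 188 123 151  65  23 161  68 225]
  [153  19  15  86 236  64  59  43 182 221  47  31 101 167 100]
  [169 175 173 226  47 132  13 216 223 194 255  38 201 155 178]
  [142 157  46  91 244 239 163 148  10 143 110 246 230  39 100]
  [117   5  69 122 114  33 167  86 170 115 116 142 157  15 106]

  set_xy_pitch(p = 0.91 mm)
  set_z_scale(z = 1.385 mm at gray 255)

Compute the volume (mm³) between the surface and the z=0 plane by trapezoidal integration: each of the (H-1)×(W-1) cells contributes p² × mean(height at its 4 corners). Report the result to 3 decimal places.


40.555

height_mm = gray/255 × 1.385; cell vol = 0.91² × mean(4 corners)
unit = 0.91² × 1.385 / (4×255) = 0.00112443 mm³ per gray-sum
row 0: Σ corner-gray over 14 cells = 7043  → 7.9194
row 1: Σ corner-gray over 14 cells = 6550  → 7.3650
row 2: Σ corner-gray over 14 cells = 7238  → 8.1386
row 3: Σ corner-gray over 14 cells = 8417  → 9.4643
row 4: Σ corner-gray over 14 cells = 6819  → 7.6675
Σ rows: total corner-gray = 36067  → 40.5548 mm³


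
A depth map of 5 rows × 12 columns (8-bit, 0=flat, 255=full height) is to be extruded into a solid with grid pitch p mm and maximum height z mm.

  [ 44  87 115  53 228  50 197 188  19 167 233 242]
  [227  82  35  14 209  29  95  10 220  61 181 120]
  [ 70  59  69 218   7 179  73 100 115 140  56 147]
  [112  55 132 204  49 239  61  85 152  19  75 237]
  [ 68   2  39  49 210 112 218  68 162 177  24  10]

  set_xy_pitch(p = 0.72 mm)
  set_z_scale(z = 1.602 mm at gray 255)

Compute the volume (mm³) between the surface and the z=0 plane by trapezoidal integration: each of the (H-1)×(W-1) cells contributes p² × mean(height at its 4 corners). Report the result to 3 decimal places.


height_mm = gray/255 × 1.602; cell vol = 0.72² × mean(4 corners)
unit = 0.72² × 1.602 / (4×255) = 0.000814193 mm³ per gray-sum
row 0: Σ corner-gray over 11 cells = 5179  → 4.2167
row 1: Σ corner-gray over 11 cells = 4468  → 3.6378
row 2: Σ corner-gray over 11 cells = 4740  → 3.8593
row 3: Σ corner-gray over 11 cells = 4691  → 3.8194
Σ rows: total corner-gray = 19078  → 15.5332 mm³

15.533


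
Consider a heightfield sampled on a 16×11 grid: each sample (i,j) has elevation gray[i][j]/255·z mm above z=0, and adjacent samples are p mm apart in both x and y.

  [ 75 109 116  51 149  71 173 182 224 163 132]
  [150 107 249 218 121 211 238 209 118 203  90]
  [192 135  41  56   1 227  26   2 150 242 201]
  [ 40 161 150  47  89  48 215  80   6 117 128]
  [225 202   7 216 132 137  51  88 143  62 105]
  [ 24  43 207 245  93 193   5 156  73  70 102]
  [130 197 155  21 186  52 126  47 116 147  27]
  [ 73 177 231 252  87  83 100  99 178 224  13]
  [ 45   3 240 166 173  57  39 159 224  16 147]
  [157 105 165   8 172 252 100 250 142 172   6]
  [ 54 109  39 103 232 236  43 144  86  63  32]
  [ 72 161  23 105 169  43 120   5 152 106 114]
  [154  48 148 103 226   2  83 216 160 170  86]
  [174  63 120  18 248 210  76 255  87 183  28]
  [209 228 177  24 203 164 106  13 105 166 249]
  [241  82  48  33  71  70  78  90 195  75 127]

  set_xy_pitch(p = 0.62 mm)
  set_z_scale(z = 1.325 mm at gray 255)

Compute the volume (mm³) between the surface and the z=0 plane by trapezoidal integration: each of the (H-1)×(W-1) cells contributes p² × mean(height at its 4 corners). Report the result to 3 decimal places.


height_mm = gray/255 × 1.325; cell vol = 0.62² × mean(4 corners)
unit = 0.62² × 1.325 / (4×255) = 0.000499343 mm³ per gray-sum
row 0: Σ corner-gray over 10 cells = 6271  → 3.1314
row 1: Σ corner-gray over 10 cells = 5741  → 2.8667
row 2: Σ corner-gray over 10 cells = 4147  → 2.0708
row 3: Σ corner-gray over 10 cells = 4400  → 2.1971
row 4: Σ corner-gray over 10 cells = 4702  → 2.3479
row 5: Σ corner-gray over 10 cells = 4547  → 2.2705
row 6: Σ corner-gray over 10 cells = 5199  → 2.5961
row 7: Σ corner-gray over 10 cells = 5294  → 2.6435
row 8: Σ corner-gray over 10 cells = 5241  → 2.6171
row 9: Σ corner-gray over 10 cells = 5091  → 2.5422
row 10: Σ corner-gray over 10 cells = 4150  → 2.0723
row 11: Σ corner-gray over 10 cells = 4506  → 2.2500
row 12: Σ corner-gray over 10 cells = 5274  → 2.6335
row 13: Σ corner-gray over 10 cells = 5552  → 2.7724
row 14: Σ corner-gray over 10 cells = 4682  → 2.3379
Σ rows: total corner-gray = 74797  → 37.3494 mm³

37.349


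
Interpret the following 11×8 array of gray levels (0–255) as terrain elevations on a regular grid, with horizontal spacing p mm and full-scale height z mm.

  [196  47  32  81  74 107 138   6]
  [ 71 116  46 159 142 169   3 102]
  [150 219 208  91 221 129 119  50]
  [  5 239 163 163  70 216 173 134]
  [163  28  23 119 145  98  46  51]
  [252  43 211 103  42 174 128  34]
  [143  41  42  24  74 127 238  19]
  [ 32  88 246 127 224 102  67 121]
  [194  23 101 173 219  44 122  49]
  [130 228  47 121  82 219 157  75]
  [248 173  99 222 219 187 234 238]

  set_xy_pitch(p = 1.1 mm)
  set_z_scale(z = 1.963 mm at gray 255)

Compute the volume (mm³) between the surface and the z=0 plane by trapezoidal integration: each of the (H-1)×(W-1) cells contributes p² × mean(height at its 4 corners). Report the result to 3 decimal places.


height_mm = gray/255 × 1.963; cell vol = 1.1² × mean(4 corners)
unit = 1.1² × 1.963 / (4×255) = 0.00232866 mm³ per gray-sum
row 0: Σ corner-gray over 7 cells = 2603  → 6.0615
row 1: Σ corner-gray over 7 cells = 3617  → 8.4228
row 2: Σ corner-gray over 7 cells = 4361  → 10.1553
row 3: Σ corner-gray over 7 cells = 3319  → 7.7288
row 4: Σ corner-gray over 7 cells = 2820  → 6.5668
row 5: Σ corner-gray over 7 cells = 2942  → 6.8509
row 6: Σ corner-gray over 7 cells = 3115  → 7.2538
row 7: Σ corner-gray over 7 cells = 3468  → 8.0758
row 8: Σ corner-gray over 7 cells = 3520  → 8.1969
row 9: Σ corner-gray over 7 cells = 4667  → 10.8678
Σ rows: total corner-gray = 34432  → 80.1803 mm³

80.180


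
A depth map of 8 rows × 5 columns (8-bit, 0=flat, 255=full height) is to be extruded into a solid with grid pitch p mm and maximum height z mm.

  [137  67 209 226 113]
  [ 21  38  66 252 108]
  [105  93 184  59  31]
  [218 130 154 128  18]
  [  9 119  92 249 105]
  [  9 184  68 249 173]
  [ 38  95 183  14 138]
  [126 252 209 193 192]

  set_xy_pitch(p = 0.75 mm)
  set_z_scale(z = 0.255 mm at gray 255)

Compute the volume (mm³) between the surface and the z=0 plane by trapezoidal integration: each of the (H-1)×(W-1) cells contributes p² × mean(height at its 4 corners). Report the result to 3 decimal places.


height_mm = gray/255 × 0.255; cell vol = 0.75² × mean(4 corners)
unit = 0.75² × 0.255 / (4×255) = 0.000140625 mm³ per gray-sum
row 0: Σ corner-gray over 4 cells = 2095  → 0.2946
row 1: Σ corner-gray over 4 cells = 1649  → 0.2319
row 2: Σ corner-gray over 4 cells = 1868  → 0.2627
row 3: Σ corner-gray over 4 cells = 2094  → 0.2945
row 4: Σ corner-gray over 4 cells = 2218  → 0.3119
row 5: Σ corner-gray over 4 cells = 1944  → 0.2734
row 6: Σ corner-gray over 4 cells = 2386  → 0.3355
Σ rows: total corner-gray = 14254  → 2.0045 mm³

2.004


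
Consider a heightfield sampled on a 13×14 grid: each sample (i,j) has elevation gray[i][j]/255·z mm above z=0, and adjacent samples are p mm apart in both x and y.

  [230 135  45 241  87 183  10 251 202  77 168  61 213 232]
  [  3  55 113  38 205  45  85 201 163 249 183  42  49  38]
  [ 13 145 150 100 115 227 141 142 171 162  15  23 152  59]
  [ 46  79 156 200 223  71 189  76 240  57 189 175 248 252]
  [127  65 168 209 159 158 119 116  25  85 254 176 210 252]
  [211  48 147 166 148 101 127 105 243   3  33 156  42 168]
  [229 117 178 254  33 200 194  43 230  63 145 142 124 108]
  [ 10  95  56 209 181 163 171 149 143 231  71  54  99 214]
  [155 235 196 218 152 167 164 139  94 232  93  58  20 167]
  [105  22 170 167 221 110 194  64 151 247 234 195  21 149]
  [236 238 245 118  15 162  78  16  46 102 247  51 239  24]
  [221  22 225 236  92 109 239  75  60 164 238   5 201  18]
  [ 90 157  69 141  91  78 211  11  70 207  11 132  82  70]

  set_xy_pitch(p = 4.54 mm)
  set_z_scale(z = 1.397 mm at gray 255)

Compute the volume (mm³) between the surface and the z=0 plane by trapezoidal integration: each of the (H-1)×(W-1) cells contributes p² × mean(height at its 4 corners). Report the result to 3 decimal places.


height_mm = gray/255 × 1.397; cell vol = 4.54² × mean(4 corners)
unit = 4.54² × 1.397 / (4×255) = 0.0282298 mm³ per gray-sum
row 0: Σ corner-gray over 13 cells = 6705  → 189.2809
row 1: Σ corner-gray over 13 cells = 6055  → 170.9315
row 2: Σ corner-gray over 13 cells = 7262  → 205.0049
row 3: Σ corner-gray over 13 cells = 7971  → 225.0198
row 4: Σ corner-gray over 13 cells = 6884  → 194.3340
row 5: Σ corner-gray over 13 cells = 6800  → 191.9627
row 6: Σ corner-gray over 13 cells = 7251  → 204.6943
row 7: Σ corner-gray over 13 cells = 7326  → 206.8116
row 8: Σ corner-gray over 13 cells = 7704  → 217.4824
row 9: Σ corner-gray over 13 cells = 7220  → 203.8192
row 10: Σ corner-gray over 13 cells = 6945  → 196.0560
row 11: Σ corner-gray over 13 cells = 6251  → 176.4645
Σ rows: total corner-gray = 84374  → 2381.8619 mm³

2381.862


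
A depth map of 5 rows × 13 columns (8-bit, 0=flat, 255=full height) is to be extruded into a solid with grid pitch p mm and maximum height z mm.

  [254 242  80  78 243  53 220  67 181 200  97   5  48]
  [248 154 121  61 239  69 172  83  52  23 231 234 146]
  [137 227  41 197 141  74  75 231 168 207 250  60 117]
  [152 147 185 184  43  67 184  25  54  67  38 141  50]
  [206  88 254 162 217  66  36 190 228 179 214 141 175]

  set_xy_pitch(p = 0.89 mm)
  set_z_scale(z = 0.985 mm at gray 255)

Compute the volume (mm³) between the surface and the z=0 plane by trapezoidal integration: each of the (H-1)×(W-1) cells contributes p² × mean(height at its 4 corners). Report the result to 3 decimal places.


height_mm = gray/255 × 0.985; cell vol = 0.89² × mean(4 corners)
unit = 0.89² × 0.985 / (4×255) = 0.00076492 mm³ per gray-sum
row 0: Σ corner-gray over 12 cells = 6506  → 4.9766
row 1: Σ corner-gray over 12 cells = 6868  → 5.2535
row 2: Σ corner-gray over 12 cells = 6068  → 4.6415
row 3: Σ corner-gray over 12 cells = 6403  → 4.8978
Σ rows: total corner-gray = 25845  → 19.7694 mm³

19.769


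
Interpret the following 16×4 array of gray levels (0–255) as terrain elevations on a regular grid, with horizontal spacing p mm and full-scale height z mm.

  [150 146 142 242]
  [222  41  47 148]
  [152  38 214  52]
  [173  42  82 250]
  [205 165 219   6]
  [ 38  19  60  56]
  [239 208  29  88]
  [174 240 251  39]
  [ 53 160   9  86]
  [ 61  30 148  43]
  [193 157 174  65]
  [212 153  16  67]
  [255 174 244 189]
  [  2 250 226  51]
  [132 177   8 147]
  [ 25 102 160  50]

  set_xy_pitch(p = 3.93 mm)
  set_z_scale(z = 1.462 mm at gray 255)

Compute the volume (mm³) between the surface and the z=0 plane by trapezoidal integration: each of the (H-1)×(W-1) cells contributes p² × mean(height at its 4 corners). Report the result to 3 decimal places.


502.238

height_mm = gray/255 × 1.462; cell vol = 3.93² × mean(4 corners)
unit = 3.93² × 1.462 / (4×255) = 0.0221377 mm³ per gray-sum
row 0: Σ corner-gray over 3 cells = 1514  → 33.5165
row 1: Σ corner-gray over 3 cells = 1254  → 27.7607
row 2: Σ corner-gray over 3 cells = 1379  → 30.5279
row 3: Σ corner-gray over 3 cells = 1650  → 36.5272
row 4: Σ corner-gray over 3 cells = 1231  → 27.2515
row 5: Σ corner-gray over 3 cells = 1053  → 23.3110
row 6: Σ corner-gray over 3 cells = 1996  → 44.1868
row 7: Σ corner-gray over 3 cells = 1672  → 37.0142
row 8: Σ corner-gray over 3 cells = 937  → 20.7430
row 9: Σ corner-gray over 3 cells = 1380  → 30.5500
row 10: Σ corner-gray over 3 cells = 1537  → 34.0256
row 11: Σ corner-gray over 3 cells = 1897  → 41.9952
row 12: Σ corner-gray over 3 cells = 2285  → 50.5846
row 13: Σ corner-gray over 3 cells = 1654  → 36.6157
row 14: Σ corner-gray over 3 cells = 1248  → 27.6278
Σ rows: total corner-gray = 22687  → 502.2378 mm³


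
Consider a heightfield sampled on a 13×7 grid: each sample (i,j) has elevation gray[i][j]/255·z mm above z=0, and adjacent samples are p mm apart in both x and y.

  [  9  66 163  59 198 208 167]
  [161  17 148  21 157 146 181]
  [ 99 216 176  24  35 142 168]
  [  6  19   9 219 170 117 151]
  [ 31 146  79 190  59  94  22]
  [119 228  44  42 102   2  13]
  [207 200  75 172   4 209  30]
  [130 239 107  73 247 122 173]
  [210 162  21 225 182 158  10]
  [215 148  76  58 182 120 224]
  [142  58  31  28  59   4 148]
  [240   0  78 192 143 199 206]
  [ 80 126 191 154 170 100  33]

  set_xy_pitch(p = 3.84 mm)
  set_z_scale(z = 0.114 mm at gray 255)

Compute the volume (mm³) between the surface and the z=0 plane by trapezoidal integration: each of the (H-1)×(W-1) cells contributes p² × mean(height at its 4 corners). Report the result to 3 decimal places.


height_mm = gray/255 × 0.114; cell vol = 3.84² × mean(4 corners)
unit = 3.84² × 0.114 / (4×255) = 0.00164804 mm³ per gray-sum
row 0: Σ corner-gray over 6 cells = 2884  → 4.7529
row 1: Σ corner-gray over 6 cells = 2773  → 4.5700
row 2: Σ corner-gray over 6 cells = 2678  → 4.4134
row 3: Σ corner-gray over 6 cells = 2414  → 3.9784
row 4: Σ corner-gray over 6 cells = 2157  → 3.5548
row 5: Σ corner-gray over 6 cells = 2525  → 4.1613
row 6: Σ corner-gray over 6 cells = 3436  → 5.6627
row 7: Σ corner-gray over 6 cells = 3595  → 5.9247
row 8: Σ corner-gray over 6 cells = 3323  → 5.4764
row 9: Σ corner-gray over 6 cells = 2257  → 3.7196
row 10: Σ corner-gray over 6 cells = 2320  → 3.8234
row 11: Σ corner-gray over 6 cells = 3265  → 5.3808
Σ rows: total corner-gray = 33627  → 55.4186 mm³

55.419


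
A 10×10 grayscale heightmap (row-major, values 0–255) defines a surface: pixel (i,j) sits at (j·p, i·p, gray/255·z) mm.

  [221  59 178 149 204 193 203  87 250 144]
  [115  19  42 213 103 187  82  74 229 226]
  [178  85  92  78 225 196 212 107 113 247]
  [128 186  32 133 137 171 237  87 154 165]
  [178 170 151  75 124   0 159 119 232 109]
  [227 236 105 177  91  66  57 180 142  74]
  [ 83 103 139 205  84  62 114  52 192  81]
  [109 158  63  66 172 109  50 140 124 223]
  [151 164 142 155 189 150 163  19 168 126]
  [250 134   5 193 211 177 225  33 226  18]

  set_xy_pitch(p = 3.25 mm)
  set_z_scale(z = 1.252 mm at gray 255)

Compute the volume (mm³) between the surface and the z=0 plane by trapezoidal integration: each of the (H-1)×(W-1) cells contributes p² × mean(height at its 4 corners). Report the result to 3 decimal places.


564.896

height_mm = gray/255 × 1.252; cell vol = 3.25² × mean(4 corners)
unit = 3.25² × 1.252 / (4×255) = 0.012965 mm³ per gray-sum
row 0: Σ corner-gray over 9 cells = 5250  → 68.0660
row 1: Σ corner-gray over 9 cells = 4880  → 63.2690
row 2: Σ corner-gray over 9 cells = 5208  → 67.5215
row 3: Σ corner-gray over 9 cells = 4914  → 63.7098
row 4: Σ corner-gray over 9 cells = 4756  → 61.6613
row 5: Σ corner-gray over 9 cells = 4475  → 58.0182
row 6: Σ corner-gray over 9 cells = 4162  → 53.9601
row 7: Σ corner-gray over 9 cells = 4673  → 60.5852
row 8: Σ corner-gray over 9 cells = 5253  → 68.1049
Σ rows: total corner-gray = 43571  → 564.8959 mm³


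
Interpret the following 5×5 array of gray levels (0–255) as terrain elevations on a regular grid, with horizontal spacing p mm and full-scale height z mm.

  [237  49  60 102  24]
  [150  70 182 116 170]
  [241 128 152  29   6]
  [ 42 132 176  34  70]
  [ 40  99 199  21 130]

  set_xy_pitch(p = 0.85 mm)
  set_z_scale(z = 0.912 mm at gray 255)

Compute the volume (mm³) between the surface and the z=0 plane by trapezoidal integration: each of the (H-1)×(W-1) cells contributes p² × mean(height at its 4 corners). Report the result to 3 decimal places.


height_mm = gray/255 × 0.912; cell vol = 0.85² × mean(4 corners)
unit = 0.85² × 0.912 / (4×255) = 0.000646 mm³ per gray-sum
row 0: Σ corner-gray over 4 cells = 1739  → 1.1234
row 1: Σ corner-gray over 4 cells = 1921  → 1.2410
row 2: Σ corner-gray over 4 cells = 1661  → 1.0730
row 3: Σ corner-gray over 4 cells = 1604  → 1.0362
Σ rows: total corner-gray = 6925  → 4.4735 mm³

4.474


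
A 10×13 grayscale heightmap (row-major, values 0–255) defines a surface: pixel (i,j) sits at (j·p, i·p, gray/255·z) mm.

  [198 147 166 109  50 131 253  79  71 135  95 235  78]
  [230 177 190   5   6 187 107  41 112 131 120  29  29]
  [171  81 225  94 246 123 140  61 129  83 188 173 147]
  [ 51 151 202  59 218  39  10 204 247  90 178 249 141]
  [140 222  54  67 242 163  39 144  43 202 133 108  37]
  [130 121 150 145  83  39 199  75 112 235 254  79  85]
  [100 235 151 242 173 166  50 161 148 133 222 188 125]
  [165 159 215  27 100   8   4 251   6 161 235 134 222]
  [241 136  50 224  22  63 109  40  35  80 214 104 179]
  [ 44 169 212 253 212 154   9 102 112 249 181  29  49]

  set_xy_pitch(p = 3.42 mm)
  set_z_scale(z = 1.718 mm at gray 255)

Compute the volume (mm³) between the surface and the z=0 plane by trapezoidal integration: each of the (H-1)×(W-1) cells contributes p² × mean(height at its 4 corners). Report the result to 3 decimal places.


1120.185

height_mm = gray/255 × 1.718; cell vol = 3.42² × mean(4 corners)
unit = 3.42² × 1.718 / (4×255) = 0.0197004 mm³ per gray-sum
row 0: Σ corner-gray over 12 cells = 5687  → 112.0362
row 1: Σ corner-gray over 12 cells = 5873  → 115.7005
row 2: Σ corner-gray over 12 cells = 6890  → 135.7358
row 3: Σ corner-gray over 12 cells = 6497  → 127.9935
row 4: Σ corner-gray over 12 cells = 6210  → 122.3395
row 5: Σ corner-gray over 12 cells = 7162  → 141.0943
row 6: Σ corner-gray over 12 cells = 6950  → 136.9178
row 7: Σ corner-gray over 12 cells = 5561  → 109.5540
row 8: Σ corner-gray over 12 cells = 6031  → 118.8132
Σ rows: total corner-gray = 56861  → 1120.1848 mm³


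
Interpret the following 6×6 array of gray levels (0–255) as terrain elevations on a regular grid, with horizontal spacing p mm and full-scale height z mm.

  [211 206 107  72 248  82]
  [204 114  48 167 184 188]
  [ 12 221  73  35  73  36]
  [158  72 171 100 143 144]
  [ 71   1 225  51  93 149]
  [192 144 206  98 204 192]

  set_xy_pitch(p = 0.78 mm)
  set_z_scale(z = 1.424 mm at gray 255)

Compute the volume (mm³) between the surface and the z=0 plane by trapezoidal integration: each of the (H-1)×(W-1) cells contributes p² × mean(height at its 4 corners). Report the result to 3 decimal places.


10.409

height_mm = gray/255 × 1.424; cell vol = 0.78² × mean(4 corners)
unit = 0.78² × 1.424 / (4×255) = 0.000849374 mm³ per gray-sum
row 0: Σ corner-gray over 5 cells = 2977  → 2.5286
row 1: Σ corner-gray over 5 cells = 2270  → 1.9281
row 2: Σ corner-gray over 5 cells = 2126  → 1.8058
row 3: Σ corner-gray over 5 cells = 2234  → 1.8975
row 4: Σ corner-gray over 5 cells = 2648  → 2.2491
Σ rows: total corner-gray = 12255  → 10.4091 mm³


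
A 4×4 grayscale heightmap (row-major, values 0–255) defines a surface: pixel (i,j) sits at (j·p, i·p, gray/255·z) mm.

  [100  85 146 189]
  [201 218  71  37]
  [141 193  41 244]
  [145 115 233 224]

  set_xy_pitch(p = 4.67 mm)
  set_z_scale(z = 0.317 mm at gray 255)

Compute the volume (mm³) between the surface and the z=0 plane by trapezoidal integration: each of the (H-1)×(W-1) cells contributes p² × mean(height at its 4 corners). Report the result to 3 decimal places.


34.933

height_mm = gray/255 × 0.317; cell vol = 4.67² × mean(4 corners)
unit = 4.67² × 0.317 / (4×255) = 0.00677786 mm³ per gray-sum
row 0: Σ corner-gray over 3 cells = 1567  → 10.6209
row 1: Σ corner-gray over 3 cells = 1669  → 11.3123
row 2: Σ corner-gray over 3 cells = 1918  → 12.9999
Σ rows: total corner-gray = 5154  → 34.9331 mm³


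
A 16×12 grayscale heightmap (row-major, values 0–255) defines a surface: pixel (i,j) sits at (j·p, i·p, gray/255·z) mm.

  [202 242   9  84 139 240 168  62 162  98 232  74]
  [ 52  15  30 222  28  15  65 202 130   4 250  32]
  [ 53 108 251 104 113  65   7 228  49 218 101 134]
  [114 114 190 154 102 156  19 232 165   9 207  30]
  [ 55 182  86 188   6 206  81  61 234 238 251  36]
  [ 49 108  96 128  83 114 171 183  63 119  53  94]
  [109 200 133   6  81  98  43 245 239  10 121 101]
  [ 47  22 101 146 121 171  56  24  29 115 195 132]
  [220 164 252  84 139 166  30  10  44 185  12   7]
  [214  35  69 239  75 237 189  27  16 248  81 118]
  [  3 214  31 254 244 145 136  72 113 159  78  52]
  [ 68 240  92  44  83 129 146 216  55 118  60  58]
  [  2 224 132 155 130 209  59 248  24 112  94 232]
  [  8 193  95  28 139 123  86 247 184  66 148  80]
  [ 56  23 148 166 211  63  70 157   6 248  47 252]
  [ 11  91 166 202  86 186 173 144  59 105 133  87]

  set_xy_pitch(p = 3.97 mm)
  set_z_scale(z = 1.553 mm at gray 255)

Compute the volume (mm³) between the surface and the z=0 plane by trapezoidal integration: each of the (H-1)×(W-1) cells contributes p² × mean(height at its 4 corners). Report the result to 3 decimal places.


1901.886

height_mm = gray/255 × 1.553; cell vol = 3.97² × mean(4 corners)
unit = 3.97² × 1.553 / (4×255) = 0.0239967 mm³ per gray-sum
row 0: Σ corner-gray over 11 cells = 5154  → 123.6792
row 1: Σ corner-gray over 11 cells = 4681  → 112.3288
row 2: Σ corner-gray over 11 cells = 5515  → 132.3420
row 3: Σ corner-gray over 11 cells = 5997  → 143.9085
row 4: Σ corner-gray over 11 cells = 5536  → 132.8460
row 5: Σ corner-gray over 11 cells = 4941  → 118.5679
row 6: Σ corner-gray over 11 cells = 4701  → 112.8087
row 7: Σ corner-gray over 11 cells = 4538  → 108.8972
row 8: Σ corner-gray over 11 cells = 5163  → 123.8952
row 9: Σ corner-gray over 11 cells = 5711  → 137.0454
row 10: Σ corner-gray over 11 cells = 5439  → 130.5183
row 11: Σ corner-gray over 11 cells = 5500  → 131.9821
row 12: Σ corner-gray over 11 cells = 5714  → 137.1174
row 13: Σ corner-gray over 11 cells = 5292  → 126.9908
row 14: Σ corner-gray over 11 cells = 5374  → 128.9585
Σ rows: total corner-gray = 79256  → 1901.8859 mm³
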